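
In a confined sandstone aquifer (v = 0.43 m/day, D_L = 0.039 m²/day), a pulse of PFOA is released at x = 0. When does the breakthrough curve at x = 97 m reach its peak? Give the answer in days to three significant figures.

225 days

For the 1D instantaneous-source solution, setting ∂C/∂t = 0 at fixed x gives v²t² + 2Dt − x² = 0, so t = (√(D² + v²x²) − D)/v².
√(D² + v²x²) = √(0.039² + 0.43² × 97²) = 41.71; v² = 0.1849.
t = (41.71 − 0.039)/0.1849 = 225 days (vs. the pure-advection estimate x/v = 226 d).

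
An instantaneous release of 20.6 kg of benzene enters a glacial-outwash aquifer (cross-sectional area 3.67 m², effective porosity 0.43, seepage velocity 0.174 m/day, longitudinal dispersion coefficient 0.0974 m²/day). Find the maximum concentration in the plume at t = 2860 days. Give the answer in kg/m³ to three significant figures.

0.221 kg/m³

The peak of an instantaneous 1D plume sits at x = vt; there the Gaussian factor is 1 and C_max = M/(n_e·A·√(4πDt)), where n_e·A is the pore area the mass is dissolved in.
√(4πDt) = √(4π × 0.0974 × 2860) = 59.17 m, so C_max = 20.6/(0.43 × 3.67 × 59.17) = 0.221 kg/m³.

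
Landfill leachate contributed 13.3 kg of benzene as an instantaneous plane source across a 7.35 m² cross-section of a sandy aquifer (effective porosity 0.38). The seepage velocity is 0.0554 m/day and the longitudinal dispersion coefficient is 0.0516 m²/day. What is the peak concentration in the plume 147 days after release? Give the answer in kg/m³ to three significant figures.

The peak of an instantaneous 1D plume sits at x = vt; there the Gaussian factor is 1 and C_max = M/(n_e·A·√(4πDt)), where n_e·A is the pore area the mass is dissolved in.
√(4πDt) = √(4π × 0.0516 × 147) = 9.763 m, so C_max = 13.3/(0.38 × 7.35 × 9.763) = 0.488 kg/m³.

0.488 kg/m³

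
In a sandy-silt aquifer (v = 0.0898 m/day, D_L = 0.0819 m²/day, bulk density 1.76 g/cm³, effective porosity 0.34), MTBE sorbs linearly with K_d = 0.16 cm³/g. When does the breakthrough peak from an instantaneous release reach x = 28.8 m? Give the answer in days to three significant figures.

Retardation factor R = 1 + ρ_b·K_d/n = 1 + 1.76 × 0.16/0.34 = 1.828.
Sorption retards both mechanisms: v_R = v/R = 0.04912 m/day, D_R = D/R = 0.04480 m²/day.
Peak time from v_R²t² + 2D_R t − x² = 0: t = (√(D_R² + v_R²x²) − D_R)/v_R².
√(D_R² + v_R²x²) = √(0.04480² + 0.04912² × 28.8²) = 1.415; v_R² = 0.002413.
t = (1.415 − 0.04480)/0.002413 = 568 days.

568 days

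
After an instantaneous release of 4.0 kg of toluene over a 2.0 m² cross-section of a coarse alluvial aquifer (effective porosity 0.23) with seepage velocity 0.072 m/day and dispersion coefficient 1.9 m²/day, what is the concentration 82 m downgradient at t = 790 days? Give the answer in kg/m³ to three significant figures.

For an instantaneous plane source, C(x,t) = M/(n_e·A·√(4πDt)) · exp(−(x−vt)²/(4Dt)), with n_e·A the pore (flow) area.
Plume center vt = 0.072 × 790 = 56.88 m, so the well at 82 m is 25.12 m downgradient of the peak.
√(4πDt) = 137.3 m, giving peak height M/(n_e·A·√(4πDt)) = 4.0/(0.23 × 2.0 × 137.3) = 0.06333 kg/m³.
(x−vt)²/(4Dt) = (25.12)²/(4 × 1.9 × 790) = 0.1051; exp(−0.1051) = 0.9002.
C = 0.06333 × 0.9002 = 0.0570 kg/m³.

0.0570 kg/m³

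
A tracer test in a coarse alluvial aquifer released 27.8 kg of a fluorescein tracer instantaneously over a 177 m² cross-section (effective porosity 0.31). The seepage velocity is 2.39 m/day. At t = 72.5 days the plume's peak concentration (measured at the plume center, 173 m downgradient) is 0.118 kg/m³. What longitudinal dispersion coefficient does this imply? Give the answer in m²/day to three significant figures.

At the plume center C_max = M/(n_e·A·√(4πDt)), so D = M²/(4πt·(n_e·A·C_max)²).
n_e·A·C_max = 0.31 × 177 × 0.118 = 6.475 kg/m.
D = 27.8²/(4π × 72.5 × 6.475²) = 0.0202 m²/day.

0.0202 m²/day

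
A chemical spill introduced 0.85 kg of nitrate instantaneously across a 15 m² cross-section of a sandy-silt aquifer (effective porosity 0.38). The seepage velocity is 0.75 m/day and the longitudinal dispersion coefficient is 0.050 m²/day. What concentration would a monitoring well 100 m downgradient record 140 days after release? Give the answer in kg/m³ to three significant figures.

For an instantaneous plane source, C(x,t) = M/(n_e·A·√(4πDt)) · exp(−(x−vt)²/(4Dt)), with n_e·A the pore (flow) area.
Plume center vt = 0.75 × 140 = 105 m, so the well at 100 m is 5 m upgradient of the peak.
√(4πDt) = 9.379 m, giving peak height M/(n_e·A·√(4πDt)) = 0.85/(0.38 × 15 × 9.379) = 0.01590 kg/m³.
(x−vt)²/(4Dt) = (-5)²/(4 × 0.050 × 140) = 0.8929; exp(−0.8929) = 0.4095.
C = 0.01590 × 0.4095 = 0.00651 kg/m³.

0.00651 kg/m³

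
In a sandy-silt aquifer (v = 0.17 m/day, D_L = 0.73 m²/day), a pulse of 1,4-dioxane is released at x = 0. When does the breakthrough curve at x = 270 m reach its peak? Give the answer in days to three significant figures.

For the 1D instantaneous-source solution, setting ∂C/∂t = 0 at fixed x gives v²t² + 2Dt − x² = 0, so t = (√(D² + v²x²) − D)/v².
√(D² + v²x²) = √(0.73² + 0.17² × 270²) = 45.91; v² = 0.0289.
t = (45.91 − 0.73)/0.0289 = 1560 days (vs. the pure-advection estimate x/v = 1590 d).

1560 days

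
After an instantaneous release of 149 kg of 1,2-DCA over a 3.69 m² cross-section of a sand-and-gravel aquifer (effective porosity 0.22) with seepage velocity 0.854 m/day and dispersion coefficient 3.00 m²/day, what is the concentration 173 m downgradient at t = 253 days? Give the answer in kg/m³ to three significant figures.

For an instantaneous plane source, C(x,t) = M/(n_e·A·√(4πDt)) · exp(−(x−vt)²/(4Dt)), with n_e·A the pore (flow) area.
Plume center vt = 0.854 × 253 = 216.062 m, so the well at 173 m is 43.062 m upgradient of the peak.
√(4πDt) = 97.66 m, giving peak height M/(n_e·A·√(4πDt)) = 149/(0.22 × 3.69 × 97.66) = 1.879 kg/m³.
(x−vt)²/(4Dt) = (-43.062)²/(4 × 3.00 × 253) = 0.6108; exp(−0.6108) = 0.5429.
C = 1.879 × 0.5429 = 1.02 kg/m³.

1.02 kg/m³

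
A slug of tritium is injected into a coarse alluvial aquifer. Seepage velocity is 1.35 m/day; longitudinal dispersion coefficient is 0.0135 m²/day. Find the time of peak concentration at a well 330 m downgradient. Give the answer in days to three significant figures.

For the 1D instantaneous-source solution, setting ∂C/∂t = 0 at fixed x gives v²t² + 2Dt − x² = 0, so t = (√(D² + v²x²) − D)/v².
√(D² + v²x²) = √(0.0135² + 1.35² × 330²) = 445.5; v² = 1.8225.
t = (445.5 − 0.0135)/1.8225 = 244 days (vs. the pure-advection estimate x/v = 244 d).

244 days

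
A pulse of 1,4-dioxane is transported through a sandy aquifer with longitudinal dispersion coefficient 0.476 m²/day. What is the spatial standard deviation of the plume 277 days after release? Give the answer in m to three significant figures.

16.2 m

Dispersive spreading gives a Gaussian with σ² = 2Dt; advection only shifts the center.
σ = √(2 × 0.476 × 277) = 16.2 m.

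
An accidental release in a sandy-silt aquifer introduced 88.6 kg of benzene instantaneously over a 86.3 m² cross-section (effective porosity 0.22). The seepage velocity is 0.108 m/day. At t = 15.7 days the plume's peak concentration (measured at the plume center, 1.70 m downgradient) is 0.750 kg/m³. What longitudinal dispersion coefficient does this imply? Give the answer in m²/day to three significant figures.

At the plume center C_max = M/(n_e·A·√(4πDt)), so D = M²/(4πt·(n_e·A·C_max)²).
n_e·A·C_max = 0.22 × 86.3 × 0.750 = 14.24 kg/m.
D = 88.6²/(4π × 15.7 × 14.24²) = 0.196 m²/day.

0.196 m²/day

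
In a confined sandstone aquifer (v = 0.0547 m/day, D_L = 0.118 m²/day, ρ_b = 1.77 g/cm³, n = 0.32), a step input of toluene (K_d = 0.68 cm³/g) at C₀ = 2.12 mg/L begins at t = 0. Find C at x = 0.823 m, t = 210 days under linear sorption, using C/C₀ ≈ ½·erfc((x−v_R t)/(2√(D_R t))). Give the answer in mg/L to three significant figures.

Retardation factor R = 1 + ρ_b·K_d/n = 1 + 1.77 × 0.68/0.32 = 4.761.
Sorption retards both mechanisms: v_R = v/R = 0.01149 m/day, D_R = D/R = 0.02478 m²/day.
v_R·t = 0.01149 × 210 = 2.4129 m; 2√(D_R t) = 4.562 m; argument = (0.823 − 2.4129)/4.562 = -0.3485.
C = C₀ × ½·erfc(-0.3485) = 2.12 × 0.6889 = 1.46 mg/L.

1.46 mg/L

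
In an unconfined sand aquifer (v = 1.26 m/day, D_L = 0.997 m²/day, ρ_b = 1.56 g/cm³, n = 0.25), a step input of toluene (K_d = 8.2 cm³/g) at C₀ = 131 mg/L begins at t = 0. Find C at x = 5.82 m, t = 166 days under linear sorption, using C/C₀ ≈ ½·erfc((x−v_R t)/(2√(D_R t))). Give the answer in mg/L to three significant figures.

Retardation factor R = 1 + ρ_b·K_d/n = 1 + 1.56 × 8.2/0.25 = 52.17.
Sorption retards both mechanisms: v_R = v/R = 0.02415 m/day, D_R = D/R = 0.01911 m²/day.
v_R·t = 0.02415 × 166 = 4.0089 m; 2√(D_R t) = 3.562 m; argument = (5.82 − 4.0089)/3.562 = 0.5085.
C = C₀ × ½·erfc(0.5085) = 131 × 0.2360 = 30.9 mg/L.

30.9 mg/L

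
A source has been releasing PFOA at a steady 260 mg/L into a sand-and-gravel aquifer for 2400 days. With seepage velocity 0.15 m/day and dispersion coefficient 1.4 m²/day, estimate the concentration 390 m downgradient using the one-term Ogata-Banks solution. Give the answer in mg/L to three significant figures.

For a continuous step input, C/C₀ ≈ ½·erfc((x−vt)/(2√(Dt))).
vt = 0.15 × 2400 = 360 m and 2√(Dt) = 2√(1.4 × 2400) = 115.9 m.
Argument (x−vt)/(2√(Dt)) = (390 − 360)/115.9 = 0.2588; ½·erfc(0.2588) = 0.3572.
C = 260 × 0.3572 = 92.9 mg/L.

92.9 mg/L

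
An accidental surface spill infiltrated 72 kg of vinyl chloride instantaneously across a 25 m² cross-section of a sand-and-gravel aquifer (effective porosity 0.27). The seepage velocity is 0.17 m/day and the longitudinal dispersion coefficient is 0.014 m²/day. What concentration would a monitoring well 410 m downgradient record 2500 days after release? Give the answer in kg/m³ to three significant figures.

For an instantaneous plane source, C(x,t) = M/(n_e·A·√(4πDt)) · exp(−(x−vt)²/(4Dt)), with n_e·A the pore (flow) area.
Plume center vt = 0.17 × 2500 = 425 m, so the well at 410 m is 15 m upgradient of the peak.
√(4πDt) = 20.97 m, giving peak height M/(n_e·A·√(4πDt)) = 72/(0.27 × 25 × 20.97) = 0.5087 kg/m³.
(x−vt)²/(4Dt) = (-15)²/(4 × 0.014 × 2500) = 1.607; exp(−1.607) = 0.2005.
C = 0.5087 × 0.2005 = 0.102 kg/m³.

0.102 kg/m³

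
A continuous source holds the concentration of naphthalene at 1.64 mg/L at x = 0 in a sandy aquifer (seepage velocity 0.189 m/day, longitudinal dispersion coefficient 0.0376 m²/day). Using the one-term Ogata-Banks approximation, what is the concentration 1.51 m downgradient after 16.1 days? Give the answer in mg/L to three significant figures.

1.51 mg/L

For a continuous step input, C/C₀ ≈ ½·erfc((x−vt)/(2√(Dt))).
vt = 0.189 × 16.1 = 3.0429 m and 2√(Dt) = 2√(0.0376 × 16.1) = 1.556 m.
Argument (x−vt)/(2√(Dt)) = (1.51 − 3.0429)/1.556 = -0.9852; ½·erfc(-0.9852) = 0.9182.
C = 1.64 × 0.9182 = 1.51 mg/L.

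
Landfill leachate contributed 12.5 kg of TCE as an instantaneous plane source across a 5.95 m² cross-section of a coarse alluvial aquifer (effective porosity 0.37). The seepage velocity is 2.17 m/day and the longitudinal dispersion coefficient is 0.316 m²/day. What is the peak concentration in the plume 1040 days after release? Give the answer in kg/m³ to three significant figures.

0.0884 kg/m³

The peak of an instantaneous 1D plume sits at x = vt; there the Gaussian factor is 1 and C_max = M/(n_e·A·√(4πDt)), where n_e·A is the pore area the mass is dissolved in.
√(4πDt) = √(4π × 0.316 × 1040) = 64.26 m, so C_max = 12.5/(0.37 × 5.95 × 64.26) = 0.0884 kg/m³.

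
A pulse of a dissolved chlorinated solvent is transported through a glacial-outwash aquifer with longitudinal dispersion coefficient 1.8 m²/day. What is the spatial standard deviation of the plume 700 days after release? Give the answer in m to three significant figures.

50.2 m

Dispersive spreading gives a Gaussian with σ² = 2Dt; advection only shifts the center.
σ = √(2 × 1.8 × 700) = 50.2 m.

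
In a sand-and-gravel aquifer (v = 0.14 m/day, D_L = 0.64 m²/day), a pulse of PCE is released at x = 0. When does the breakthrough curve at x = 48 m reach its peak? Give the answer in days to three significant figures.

For the 1D instantaneous-source solution, setting ∂C/∂t = 0 at fixed x gives v²t² + 2Dt − x² = 0, so t = (√(D² + v²x²) − D)/v².
√(D² + v²x²) = √(0.64² + 0.14² × 48²) = 6.750; v² = 0.0196.
t = (6.750 − 0.64)/0.0196 = 312 days (vs. the pure-advection estimate x/v = 343 d).

312 days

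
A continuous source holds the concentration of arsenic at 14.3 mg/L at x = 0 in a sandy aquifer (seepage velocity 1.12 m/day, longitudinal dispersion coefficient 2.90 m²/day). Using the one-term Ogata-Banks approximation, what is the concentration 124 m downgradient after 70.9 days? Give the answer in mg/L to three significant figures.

0.199 mg/L

For a continuous step input, C/C₀ ≈ ½·erfc((x−vt)/(2√(Dt))).
vt = 1.12 × 70.9 = 79.408 m and 2√(Dt) = 2√(2.90 × 70.9) = 28.68 m.
Argument (x−vt)/(2√(Dt)) = (124 − 79.408)/28.68 = 1.555; ½·erfc(1.555) = 0.01394.
C = 14.3 × 0.01394 = 0.199 mg/L.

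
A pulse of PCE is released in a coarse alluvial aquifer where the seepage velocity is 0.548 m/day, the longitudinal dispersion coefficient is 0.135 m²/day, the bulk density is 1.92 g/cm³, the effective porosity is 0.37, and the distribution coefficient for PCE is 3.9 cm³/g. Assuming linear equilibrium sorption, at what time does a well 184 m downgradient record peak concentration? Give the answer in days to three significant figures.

Retardation factor R = 1 + ρ_b·K_d/n = 1 + 1.92 × 3.9/0.37 = 21.24.
Sorption retards both mechanisms: v_R = v/R = 0.02580 m/day, D_R = D/R = 0.006356 m²/day.
Peak time from v_R²t² + 2D_R t − x² = 0: t = (√(D_R² + v_R²x²) − D_R)/v_R².
√(D_R² + v_R²x²) = √(0.006356² + 0.02580² × 184²) = 4.747; v_R² = 0.0006656.
t = (4.747 − 0.006356)/0.0006656 = 7120 days.

7120 days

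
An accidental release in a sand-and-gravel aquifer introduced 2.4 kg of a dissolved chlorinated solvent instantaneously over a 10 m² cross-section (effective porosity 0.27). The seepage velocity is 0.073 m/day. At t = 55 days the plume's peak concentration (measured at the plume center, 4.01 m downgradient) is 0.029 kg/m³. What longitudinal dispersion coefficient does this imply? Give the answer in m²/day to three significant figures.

At the plume center C_max = M/(n_e·A·√(4πDt)), so D = M²/(4πt·(n_e·A·C_max)²).
n_e·A·C_max = 0.27 × 10 × 0.029 = 0.07830 kg/m.
D = 2.4²/(4π × 55 × 0.07830²) = 1.36 m²/day.

1.36 m²/day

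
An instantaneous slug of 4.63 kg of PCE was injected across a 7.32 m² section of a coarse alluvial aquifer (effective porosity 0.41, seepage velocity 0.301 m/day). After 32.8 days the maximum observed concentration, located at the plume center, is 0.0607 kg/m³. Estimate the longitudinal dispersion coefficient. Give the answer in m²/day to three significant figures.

1.57 m²/day

At the plume center C_max = M/(n_e·A·√(4πDt)), so D = M²/(4πt·(n_e·A·C_max)²).
n_e·A·C_max = 0.41 × 7.32 × 0.0607 = 0.1822 kg/m.
D = 4.63²/(4π × 32.8 × 0.1822²) = 1.57 m²/day.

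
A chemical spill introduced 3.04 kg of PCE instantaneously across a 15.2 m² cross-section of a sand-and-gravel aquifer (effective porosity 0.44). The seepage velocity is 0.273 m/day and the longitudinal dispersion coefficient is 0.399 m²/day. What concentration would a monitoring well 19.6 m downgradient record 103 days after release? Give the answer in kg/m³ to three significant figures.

For an instantaneous plane source, C(x,t) = M/(n_e·A·√(4πDt)) · exp(−(x−vt)²/(4Dt)), with n_e·A the pore (flow) area.
Plume center vt = 0.273 × 103 = 28.119 m, so the well at 19.6 m is 8.519 m upgradient of the peak.
√(4πDt) = 22.73 m, giving peak height M/(n_e·A·√(4πDt)) = 3.04/(0.44 × 15.2 × 22.73) = 0.02000 kg/m³.
(x−vt)²/(4Dt) = (-8.519)²/(4 × 0.399 × 103) = 0.4415; exp(−0.4415) = 0.6431.
C = 0.02000 × 0.6431 = 0.0129 kg/m³.

0.0129 kg/m³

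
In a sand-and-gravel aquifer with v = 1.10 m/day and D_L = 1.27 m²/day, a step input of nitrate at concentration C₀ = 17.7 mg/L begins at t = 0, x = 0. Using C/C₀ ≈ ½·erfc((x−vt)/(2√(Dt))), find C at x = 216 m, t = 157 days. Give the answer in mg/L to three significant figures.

0.267 mg/L

For a continuous step input, C/C₀ ≈ ½·erfc((x−vt)/(2√(Dt))).
vt = 1.10 × 157 = 172.7 m and 2√(Dt) = 2√(1.27 × 157) = 28.24 m.
Argument (x−vt)/(2√(Dt)) = (216 − 172.7)/28.24 = 1.533; ½·erfc(1.533) = 0.01508.
C = 17.7 × 0.01508 = 0.267 mg/L.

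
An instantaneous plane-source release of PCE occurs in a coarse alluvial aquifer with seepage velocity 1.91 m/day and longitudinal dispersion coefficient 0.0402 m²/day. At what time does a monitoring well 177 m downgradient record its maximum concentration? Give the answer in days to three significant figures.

For the 1D instantaneous-source solution, setting ∂C/∂t = 0 at fixed x gives v²t² + 2Dt − x² = 0, so t = (√(D² + v²x²) − D)/v².
√(D² + v²x²) = √(0.0402² + 1.91² × 177²) = 338.1; v² = 3.6481.
t = (338.1 − 0.0402)/3.6481 = 92.7 days (vs. the pure-advection estimate x/v = 92.7 d).

92.7 days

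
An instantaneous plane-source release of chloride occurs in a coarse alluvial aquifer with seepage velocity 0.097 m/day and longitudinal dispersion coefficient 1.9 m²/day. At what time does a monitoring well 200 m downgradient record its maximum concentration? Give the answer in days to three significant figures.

1870 days

For the 1D instantaneous-source solution, setting ∂C/∂t = 0 at fixed x gives v²t² + 2Dt − x² = 0, so t = (√(D² + v²x²) − D)/v².
√(D² + v²x²) = √(1.9² + 0.097² × 200²) = 19.49; v² = 0.009409.
t = (19.49 − 1.9)/0.009409 = 1870 days (vs. the pure-advection estimate x/v = 2060 d).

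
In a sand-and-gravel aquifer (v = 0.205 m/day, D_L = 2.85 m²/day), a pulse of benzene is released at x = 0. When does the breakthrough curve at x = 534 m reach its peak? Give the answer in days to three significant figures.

2540 days

For the 1D instantaneous-source solution, setting ∂C/∂t = 0 at fixed x gives v²t² + 2Dt − x² = 0, so t = (√(D² + v²x²) − D)/v².
√(D² + v²x²) = √(2.85² + 0.205² × 534²) = 109.5; v² = 0.042025.
t = (109.5 − 2.85)/0.042025 = 2540 days (vs. the pure-advection estimate x/v = 2600 d).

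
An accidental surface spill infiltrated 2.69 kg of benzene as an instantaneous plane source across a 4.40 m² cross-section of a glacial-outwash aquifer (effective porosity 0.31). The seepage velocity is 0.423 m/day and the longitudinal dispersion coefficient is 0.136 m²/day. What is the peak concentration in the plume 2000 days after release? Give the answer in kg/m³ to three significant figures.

0.0337 kg/m³

The peak of an instantaneous 1D plume sits at x = vt; there the Gaussian factor is 1 and C_max = M/(n_e·A·√(4πDt)), where n_e·A is the pore area the mass is dissolved in.
√(4πDt) = √(4π × 0.136 × 2000) = 58.46 m, so C_max = 2.69/(0.31 × 4.40 × 58.46) = 0.0337 kg/m³.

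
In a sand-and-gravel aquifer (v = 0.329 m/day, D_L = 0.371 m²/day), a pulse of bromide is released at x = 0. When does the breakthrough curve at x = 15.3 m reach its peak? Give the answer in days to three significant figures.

For the 1D instantaneous-source solution, setting ∂C/∂t = 0 at fixed x gives v²t² + 2Dt − x² = 0, so t = (√(D² + v²x²) − D)/v².
√(D² + v²x²) = √(0.371² + 0.329² × 15.3²) = 5.047; v² = 0.108241.
t = (5.047 − 0.371)/0.108241 = 43.2 days (vs. the pure-advection estimate x/v = 46.5 d).

43.2 days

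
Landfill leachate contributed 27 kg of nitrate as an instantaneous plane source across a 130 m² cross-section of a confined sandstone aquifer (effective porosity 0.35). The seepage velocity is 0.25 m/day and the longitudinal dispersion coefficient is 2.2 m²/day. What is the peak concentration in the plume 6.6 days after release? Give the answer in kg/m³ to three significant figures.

The peak of an instantaneous 1D plume sits at x = vt; there the Gaussian factor is 1 and C_max = M/(n_e·A·√(4πDt)), where n_e·A is the pore area the mass is dissolved in.
√(4πDt) = √(4π × 2.2 × 6.6) = 13.51 m, so C_max = 27/(0.35 × 130 × 13.51) = 0.0439 kg/m³.

0.0439 kg/m³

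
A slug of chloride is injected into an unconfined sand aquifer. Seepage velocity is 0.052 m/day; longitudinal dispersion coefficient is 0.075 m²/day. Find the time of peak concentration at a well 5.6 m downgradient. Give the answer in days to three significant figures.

For the 1D instantaneous-source solution, setting ∂C/∂t = 0 at fixed x gives v²t² + 2Dt − x² = 0, so t = (√(D² + v²x²) − D)/v².
√(D² + v²x²) = √(0.075² + 0.052² × 5.6²) = 0.3007; v² = 0.002704.
t = (0.3007 − 0.075)/0.002704 = 83.5 days (vs. the pure-advection estimate x/v = 108 d).

83.5 days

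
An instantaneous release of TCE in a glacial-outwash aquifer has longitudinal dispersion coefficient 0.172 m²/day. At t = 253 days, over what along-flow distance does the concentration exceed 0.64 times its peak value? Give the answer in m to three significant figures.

The plume is Gaussian with σ = √(2Dt) = √(2 × 0.172 × 253) = 9.329 m.
C/C_peak = exp(−Δx²/(2σ²)) = 0.64 ⇒ Δx = σ·√(−2 ln 0.64) = 9.329 × 0.9448 = 8.814 m.
Width = 2Δx = 17.6 m.

17.6 m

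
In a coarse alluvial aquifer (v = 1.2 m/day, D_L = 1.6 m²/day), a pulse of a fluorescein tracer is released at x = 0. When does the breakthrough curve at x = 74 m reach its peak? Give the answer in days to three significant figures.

60.6 days

For the 1D instantaneous-source solution, setting ∂C/∂t = 0 at fixed x gives v²t² + 2Dt − x² = 0, so t = (√(D² + v²x²) − D)/v².
√(D² + v²x²) = √(1.6² + 1.2² × 74²) = 88.81; v² = 1.44.
t = (88.81 − 1.6)/1.44 = 60.6 days (vs. the pure-advection estimate x/v = 61.7 d).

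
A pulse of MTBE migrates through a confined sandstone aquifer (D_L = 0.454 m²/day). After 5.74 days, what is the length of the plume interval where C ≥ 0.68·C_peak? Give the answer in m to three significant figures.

4.01 m

The plume is Gaussian with σ = √(2Dt) = √(2 × 0.454 × 5.74) = 2.283 m.
C/C_peak = exp(−Δx²/(2σ²)) = 0.68 ⇒ Δx = σ·√(−2 ln 0.68) = 2.283 × 0.8783 = 2.005 m.
Width = 2Δx = 4.01 m.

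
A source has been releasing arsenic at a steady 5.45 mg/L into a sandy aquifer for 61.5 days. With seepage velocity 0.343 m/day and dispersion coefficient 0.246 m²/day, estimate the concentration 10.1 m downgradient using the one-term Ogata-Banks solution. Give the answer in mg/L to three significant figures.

For a continuous step input, C/C₀ ≈ ½·erfc((x−vt)/(2√(Dt))).
vt = 0.343 × 61.5 = 21.0945 m and 2√(Dt) = 2√(0.246 × 61.5) = 7.779 m.
Argument (x−vt)/(2√(Dt)) = (10.1 − 21.0945)/7.779 = -1.413; ½·erfc(-1.413) = 0.9772.
C = 5.45 × 0.9772 = 5.33 mg/L.

5.33 mg/L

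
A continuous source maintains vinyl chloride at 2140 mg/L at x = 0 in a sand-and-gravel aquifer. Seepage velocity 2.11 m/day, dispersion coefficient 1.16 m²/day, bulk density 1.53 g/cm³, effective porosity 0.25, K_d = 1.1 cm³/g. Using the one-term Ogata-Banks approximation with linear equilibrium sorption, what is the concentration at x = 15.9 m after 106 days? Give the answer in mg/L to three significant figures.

2120 mg/L

Retardation factor R = 1 + ρ_b·K_d/n = 1 + 1.53 × 1.1/0.25 = 7.732.
Sorption retards both mechanisms: v_R = v/R = 0.2729 m/day, D_R = D/R = 0.1500 m²/day.
v_R·t = 0.2729 × 106 = 28.9274 m; 2√(D_R t) = 7.975 m; argument = (15.9 − 28.9274)/7.975 = -1.634.
C = C₀ × ½·erfc(-1.634) = 2140 × 0.9896 = 2120 mg/L.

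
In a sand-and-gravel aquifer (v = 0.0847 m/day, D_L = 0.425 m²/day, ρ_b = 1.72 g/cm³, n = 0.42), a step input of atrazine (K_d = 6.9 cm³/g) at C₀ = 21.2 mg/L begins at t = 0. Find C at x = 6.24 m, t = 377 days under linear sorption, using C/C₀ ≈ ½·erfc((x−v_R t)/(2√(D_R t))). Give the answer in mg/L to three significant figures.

1.27 mg/L

Retardation factor R = 1 + ρ_b·K_d/n = 1 + 1.72 × 6.9/0.42 = 29.26.
Sorption retards both mechanisms: v_R = v/R = 0.002895 m/day, D_R = D/R = 0.01452 m²/day.
v_R·t = 0.002895 × 377 = 1.091415 m; 2√(D_R t) = 4.679 m; argument = (6.24 − 1.091415)/4.679 = 1.100.
C = C₀ × ½·erfc(1.100) = 21.2 × 0.05990 = 1.27 mg/L.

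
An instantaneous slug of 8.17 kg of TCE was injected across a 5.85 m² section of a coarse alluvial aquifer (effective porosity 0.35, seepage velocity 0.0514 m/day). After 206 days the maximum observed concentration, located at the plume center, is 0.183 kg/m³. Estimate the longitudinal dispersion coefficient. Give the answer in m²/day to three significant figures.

0.184 m²/day

At the plume center C_max = M/(n_e·A·√(4πDt)), so D = M²/(4πt·(n_e·A·C_max)²).
n_e·A·C_max = 0.35 × 5.85 × 0.183 = 0.3747 kg/m.
D = 8.17²/(4π × 206 × 0.3747²) = 0.184 m²/day.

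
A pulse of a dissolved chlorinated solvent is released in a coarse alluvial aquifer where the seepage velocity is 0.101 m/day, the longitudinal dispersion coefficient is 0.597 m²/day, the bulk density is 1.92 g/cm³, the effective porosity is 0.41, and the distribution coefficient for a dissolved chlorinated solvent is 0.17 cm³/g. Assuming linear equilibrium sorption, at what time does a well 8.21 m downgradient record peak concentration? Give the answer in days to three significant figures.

Retardation factor R = 1 + ρ_b·K_d/n = 1 + 1.92 × 0.17/0.41 = 1.796.
Sorption retards both mechanisms: v_R = v/R = 0.05624 m/day, D_R = D/R = 0.3324 m²/day.
Peak time from v_R²t² + 2D_R t − x² = 0: t = (√(D_R² + v_R²x²) − D_R)/v_R².
√(D_R² + v_R²x²) = √(0.3324² + 0.05624² × 8.21²) = 0.5689; v_R² = 0.003163.
t = (0.5689 − 0.3324)/0.003163 = 74.8 days.

74.8 days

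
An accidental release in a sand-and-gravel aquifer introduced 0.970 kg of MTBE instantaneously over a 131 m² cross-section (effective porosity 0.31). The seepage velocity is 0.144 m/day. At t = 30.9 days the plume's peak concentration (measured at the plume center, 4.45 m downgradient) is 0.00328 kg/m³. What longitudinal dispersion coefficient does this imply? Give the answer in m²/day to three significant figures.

0.137 m²/day

At the plume center C_max = M/(n_e·A·√(4πDt)), so D = M²/(4πt·(n_e·A·C_max)²).
n_e·A·C_max = 0.31 × 131 × 0.00328 = 0.1332 kg/m.
D = 0.970²/(4π × 30.9 × 0.1332²) = 0.137 m²/day.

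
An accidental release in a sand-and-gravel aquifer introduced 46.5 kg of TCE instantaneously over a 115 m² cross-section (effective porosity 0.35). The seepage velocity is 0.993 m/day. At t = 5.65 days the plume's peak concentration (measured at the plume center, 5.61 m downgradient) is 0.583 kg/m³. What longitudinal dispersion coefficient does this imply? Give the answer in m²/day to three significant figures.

At the plume center C_max = M/(n_e·A·√(4πDt)), so D = M²/(4πt·(n_e·A·C_max)²).
n_e·A·C_max = 0.35 × 115 × 0.583 = 23.47 kg/m.
D = 46.5²/(4π × 5.65 × 23.47²) = 0.0553 m²/day.

0.0553 m²/day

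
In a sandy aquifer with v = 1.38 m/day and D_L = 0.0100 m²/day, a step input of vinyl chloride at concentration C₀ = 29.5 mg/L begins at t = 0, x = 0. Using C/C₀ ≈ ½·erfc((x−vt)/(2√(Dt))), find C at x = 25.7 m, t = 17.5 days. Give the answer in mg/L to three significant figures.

For a continuous step input, C/C₀ ≈ ½·erfc((x−vt)/(2√(Dt))).
vt = 1.38 × 17.5 = 24.15 m and 2√(Dt) = 2√(0.0100 × 17.5) = 0.8367 m.
Argument (x−vt)/(2√(Dt)) = (25.7 − 24.15)/0.8367 = 1.853; ½·erfc(1.853) = 0.004390.
C = 29.5 × 0.004390 = 0.130 mg/L.

0.130 mg/L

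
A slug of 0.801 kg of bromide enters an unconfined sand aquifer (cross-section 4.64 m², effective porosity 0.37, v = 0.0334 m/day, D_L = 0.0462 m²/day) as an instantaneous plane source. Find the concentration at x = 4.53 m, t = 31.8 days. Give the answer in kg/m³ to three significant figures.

0.0140 kg/m³

For an instantaneous plane source, C(x,t) = M/(n_e·A·√(4πDt)) · exp(−(x−vt)²/(4Dt)), with n_e·A the pore (flow) area.
Plume center vt = 0.0334 × 31.8 = 1.06212 m, so the well at 4.53 m is 3.46788 m downgradient of the peak.
√(4πDt) = 4.297 m, giving peak height M/(n_e·A·√(4πDt)) = 0.801/(0.37 × 4.64 × 4.297) = 0.1086 kg/m³.
(x−vt)²/(4Dt) = (3.46788)²/(4 × 0.0462 × 31.8) = 2.046; exp(−2.046) = 0.1293.
C = 0.1086 × 0.1293 = 0.0140 kg/m³.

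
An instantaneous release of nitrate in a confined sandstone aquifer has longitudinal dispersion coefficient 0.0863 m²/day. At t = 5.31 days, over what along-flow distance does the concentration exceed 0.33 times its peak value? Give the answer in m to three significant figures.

The plume is Gaussian with σ = √(2Dt) = √(2 × 0.0863 × 5.31) = 0.9573 m.
C/C_peak = exp(−Δx²/(2σ²)) = 0.33 ⇒ Δx = σ·√(−2 ln 0.33) = 0.9573 × 1.489 = 1.425 m.
Width = 2Δx = 2.85 m.

2.85 m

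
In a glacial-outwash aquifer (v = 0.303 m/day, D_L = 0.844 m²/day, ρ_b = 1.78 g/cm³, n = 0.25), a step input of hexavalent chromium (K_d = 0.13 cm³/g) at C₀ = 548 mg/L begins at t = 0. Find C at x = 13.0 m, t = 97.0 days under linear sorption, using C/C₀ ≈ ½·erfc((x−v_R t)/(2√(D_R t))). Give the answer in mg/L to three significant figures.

327 mg/L

Retardation factor R = 1 + ρ_b·K_d/n = 1 + 1.78 × 0.13/0.25 = 1.926.
Sorption retards both mechanisms: v_R = v/R = 0.1573 m/day, D_R = D/R = 0.4382 m²/day.
v_R·t = 0.1573 × 97.0 = 15.2581 m; 2√(D_R t) = 13.04 m; argument = (13.0 − 15.2581)/13.04 = -0.1732.
C = C₀ × ½·erfc(-0.1732) = 548 × 0.5967 = 327 mg/L.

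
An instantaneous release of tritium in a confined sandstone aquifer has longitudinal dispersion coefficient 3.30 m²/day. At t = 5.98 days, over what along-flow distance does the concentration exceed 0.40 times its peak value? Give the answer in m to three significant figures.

17.0 m

The plume is Gaussian with σ = √(2Dt) = √(2 × 3.30 × 5.98) = 6.282 m.
C/C_peak = exp(−Δx²/(2σ²)) = 0.40 ⇒ Δx = σ·√(−2 ln 0.40) = 6.282 × 1.354 = 8.506 m.
Width = 2Δx = 17.0 m.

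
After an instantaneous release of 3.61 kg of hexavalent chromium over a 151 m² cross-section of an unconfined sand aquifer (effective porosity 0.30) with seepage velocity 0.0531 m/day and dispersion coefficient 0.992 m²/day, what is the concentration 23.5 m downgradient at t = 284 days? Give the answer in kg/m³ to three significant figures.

0.00126 kg/m³

For an instantaneous plane source, C(x,t) = M/(n_e·A·√(4πDt)) · exp(−(x−vt)²/(4Dt)), with n_e·A the pore (flow) area.
Plume center vt = 0.0531 × 284 = 15.0804 m, so the well at 23.5 m is 8.4196 m downgradient of the peak.
√(4πDt) = 59.50 m, giving peak height M/(n_e·A·√(4πDt)) = 3.61/(0.30 × 151 × 59.50) = 0.001339 kg/m³.
(x−vt)²/(4Dt) = (8.4196)²/(4 × 0.992 × 284) = 0.06291; exp(−0.06291) = 0.9390.
C = 0.001339 × 0.9390 = 0.00126 kg/m³.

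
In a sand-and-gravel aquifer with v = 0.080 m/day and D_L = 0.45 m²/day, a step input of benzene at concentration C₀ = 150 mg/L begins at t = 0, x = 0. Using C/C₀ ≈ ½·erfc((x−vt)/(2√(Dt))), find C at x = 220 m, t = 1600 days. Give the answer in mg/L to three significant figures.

1.15 mg/L

For a continuous step input, C/C₀ ≈ ½·erfc((x−vt)/(2√(Dt))).
vt = 0.080 × 1600 = 128 m and 2√(Dt) = 2√(0.45 × 1600) = 53.67 m.
Argument (x−vt)/(2√(Dt)) = (220 − 128)/53.67 = 1.714; ½·erfc(1.714) = 0.007676.
C = 150 × 0.007676 = 1.15 mg/L.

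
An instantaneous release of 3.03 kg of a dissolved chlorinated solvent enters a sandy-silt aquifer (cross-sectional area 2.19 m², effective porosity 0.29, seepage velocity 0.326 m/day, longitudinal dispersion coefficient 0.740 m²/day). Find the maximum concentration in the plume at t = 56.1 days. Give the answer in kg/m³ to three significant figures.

0.209 kg/m³

The peak of an instantaneous 1D plume sits at x = vt; there the Gaussian factor is 1 and C_max = M/(n_e·A·√(4πDt)), where n_e·A is the pore area the mass is dissolved in.
√(4πDt) = √(4π × 0.740 × 56.1) = 22.84 m, so C_max = 3.03/(0.29 × 2.19 × 22.84) = 0.209 kg/m³.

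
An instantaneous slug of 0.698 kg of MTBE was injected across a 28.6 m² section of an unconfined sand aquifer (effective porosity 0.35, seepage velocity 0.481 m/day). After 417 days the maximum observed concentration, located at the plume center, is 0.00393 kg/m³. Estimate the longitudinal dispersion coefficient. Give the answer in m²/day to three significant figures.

0.0601 m²/day

At the plume center C_max = M/(n_e·A·√(4πDt)), so D = M²/(4πt·(n_e·A·C_max)²).
n_e·A·C_max = 0.35 × 28.6 × 0.00393 = 0.03934 kg/m.
D = 0.698²/(4π × 417 × 0.03934²) = 0.0601 m²/day.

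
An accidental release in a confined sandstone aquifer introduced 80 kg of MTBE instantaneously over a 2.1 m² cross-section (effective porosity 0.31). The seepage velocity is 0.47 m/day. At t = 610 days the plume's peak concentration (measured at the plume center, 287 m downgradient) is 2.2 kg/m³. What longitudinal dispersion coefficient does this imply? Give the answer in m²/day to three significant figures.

0.407 m²/day

At the plume center C_max = M/(n_e·A·√(4πDt)), so D = M²/(4πt·(n_e·A·C_max)²).
n_e·A·C_max = 0.31 × 2.1 × 2.2 = 1.432 kg/m.
D = 80²/(4π × 610 × 1.432²) = 0.407 m²/day.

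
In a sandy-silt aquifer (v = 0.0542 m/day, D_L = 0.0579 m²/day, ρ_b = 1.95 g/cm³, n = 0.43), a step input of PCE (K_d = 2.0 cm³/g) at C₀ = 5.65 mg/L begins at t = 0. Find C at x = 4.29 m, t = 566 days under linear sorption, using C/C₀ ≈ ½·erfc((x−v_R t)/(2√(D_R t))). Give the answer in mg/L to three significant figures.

1.77 mg/L

Retardation factor R = 1 + ρ_b·K_d/n = 1 + 1.95 × 2.0/0.43 = 10.07.
Sorption retards both mechanisms: v_R = v/R = 0.005382 m/day, D_R = D/R = 0.005750 m²/day.
v_R·t = 0.005382 × 566 = 3.046212 m; 2√(D_R t) = 3.608 m; argument = (4.29 − 3.046212)/3.608 = 0.3447.
C = C₀ × ½·erfc(0.3447) = 5.65 × 0.3130 = 1.77 mg/L.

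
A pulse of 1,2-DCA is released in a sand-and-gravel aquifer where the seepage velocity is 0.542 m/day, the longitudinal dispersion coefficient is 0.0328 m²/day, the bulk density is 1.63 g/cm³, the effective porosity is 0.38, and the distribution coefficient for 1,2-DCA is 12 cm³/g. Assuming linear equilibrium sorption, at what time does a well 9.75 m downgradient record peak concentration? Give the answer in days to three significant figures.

938 days

Retardation factor R = 1 + ρ_b·K_d/n = 1 + 1.63 × 12/0.38 = 52.47.
Sorption retards both mechanisms: v_R = v/R = 0.01033 m/day, D_R = D/R = 0.0006251 m²/day.
Peak time from v_R²t² + 2D_R t − x² = 0: t = (√(D_R² + v_R²x²) − D_R)/v_R².
√(D_R² + v_R²x²) = √(0.0006251² + 0.01033² × 9.75²) = 0.1007; v_R² = 0.0001067.
t = (0.1007 − 0.0006251)/0.0001067 = 938 days.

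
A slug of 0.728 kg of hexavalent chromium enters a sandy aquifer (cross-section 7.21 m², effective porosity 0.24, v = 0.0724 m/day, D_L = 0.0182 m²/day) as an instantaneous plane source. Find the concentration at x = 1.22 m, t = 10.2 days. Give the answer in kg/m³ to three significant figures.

For an instantaneous plane source, C(x,t) = M/(n_e·A·√(4πDt)) · exp(−(x−vt)²/(4Dt)), with n_e·A the pore (flow) area.
Plume center vt = 0.0724 × 10.2 = 0.73848 m, so the well at 1.22 m is 0.48152 m downgradient of the peak.
√(4πDt) = 1.527 m, giving peak height M/(n_e·A·√(4πDt)) = 0.728/(0.24 × 7.21 × 1.527) = 0.2755 kg/m³.
(x−vt)²/(4Dt) = (0.48152)²/(4 × 0.0182 × 10.2) = 0.3122; exp(−0.3122) = 0.7318.
C = 0.2755 × 0.7318 = 0.202 kg/m³.

0.202 kg/m³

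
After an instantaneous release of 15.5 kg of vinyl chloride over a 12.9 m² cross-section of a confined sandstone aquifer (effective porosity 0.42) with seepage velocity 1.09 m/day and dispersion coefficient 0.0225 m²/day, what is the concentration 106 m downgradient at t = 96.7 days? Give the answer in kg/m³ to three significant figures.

For an instantaneous plane source, C(x,t) = M/(n_e·A·√(4πDt)) · exp(−(x−vt)²/(4Dt)), with n_e·A the pore (flow) area.
Plume center vt = 1.09 × 96.7 = 105.403 m, so the well at 106 m is 0.597 m downgradient of the peak.
√(4πDt) = 5.229 m, giving peak height M/(n_e·A·√(4πDt)) = 15.5/(0.42 × 12.9 × 5.229) = 0.5471 kg/m³.
(x−vt)²/(4Dt) = (0.597)²/(4 × 0.0225 × 96.7) = 0.04095; exp(−0.04095) = 0.9599.
C = 0.5471 × 0.9599 = 0.525 kg/m³.

0.525 kg/m³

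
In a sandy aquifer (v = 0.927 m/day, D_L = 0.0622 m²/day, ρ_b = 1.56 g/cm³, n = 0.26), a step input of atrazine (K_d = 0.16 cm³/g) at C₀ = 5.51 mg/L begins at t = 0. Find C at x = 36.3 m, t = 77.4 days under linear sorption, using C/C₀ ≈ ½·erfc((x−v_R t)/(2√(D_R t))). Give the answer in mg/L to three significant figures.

3.06 mg/L

Retardation factor R = 1 + ρ_b·K_d/n = 1 + 1.56 × 0.16/0.26 = 1.960.
Sorption retards both mechanisms: v_R = v/R = 0.4730 m/day, D_R = D/R = 0.03173 m²/day.
v_R·t = 0.4730 × 77.4 = 36.6102 m; 2√(D_R t) = 3.134 m; argument = (36.3 − 36.6102)/3.134 = -0.09898.
C = C₀ × ½·erfc(-0.09898) = 5.51 × 0.5557 = 3.06 mg/L.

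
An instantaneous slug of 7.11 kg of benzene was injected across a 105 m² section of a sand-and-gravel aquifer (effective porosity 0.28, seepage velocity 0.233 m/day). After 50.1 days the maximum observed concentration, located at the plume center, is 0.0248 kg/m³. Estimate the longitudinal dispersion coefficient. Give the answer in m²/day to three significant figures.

0.151 m²/day

At the plume center C_max = M/(n_e·A·√(4πDt)), so D = M²/(4πt·(n_e·A·C_max)²).
n_e·A·C_max = 0.28 × 105 × 0.0248 = 0.7291 kg/m.
D = 7.11²/(4π × 50.1 × 0.7291²) = 0.151 m²/day.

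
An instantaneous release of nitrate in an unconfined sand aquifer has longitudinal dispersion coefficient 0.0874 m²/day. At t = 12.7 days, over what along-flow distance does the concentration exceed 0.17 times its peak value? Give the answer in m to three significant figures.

The plume is Gaussian with σ = √(2Dt) = √(2 × 0.0874 × 12.7) = 1.490 m.
C/C_peak = exp(−Δx²/(2σ²)) = 0.17 ⇒ Δx = σ·√(−2 ln 0.17) = 1.490 × 1.883 = 2.806 m.
Width = 2Δx = 5.61 m.

5.61 m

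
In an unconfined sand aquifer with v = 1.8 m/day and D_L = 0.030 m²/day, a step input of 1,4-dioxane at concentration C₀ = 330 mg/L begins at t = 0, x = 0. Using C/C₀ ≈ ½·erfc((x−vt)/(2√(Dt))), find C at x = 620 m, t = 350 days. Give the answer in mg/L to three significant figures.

For a continuous step input, C/C₀ ≈ ½·erfc((x−vt)/(2√(Dt))).
vt = 1.8 × 350 = 630 m and 2√(Dt) = 2√(0.030 × 350) = 6.481 m.
Argument (x−vt)/(2√(Dt)) = (620 − 630)/6.481 = -1.543; ½·erfc(-1.543) = 0.9855.
C = 330 × 0.9855 = 325 mg/L.

325 mg/L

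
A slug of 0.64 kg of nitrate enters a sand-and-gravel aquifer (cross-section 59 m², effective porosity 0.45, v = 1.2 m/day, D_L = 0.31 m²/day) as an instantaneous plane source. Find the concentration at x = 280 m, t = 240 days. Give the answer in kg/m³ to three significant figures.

0.000636 kg/m³

For an instantaneous plane source, C(x,t) = M/(n_e·A·√(4πDt)) · exp(−(x−vt)²/(4Dt)), with n_e·A the pore (flow) area.
Plume center vt = 1.2 × 240 = 288 m, so the well at 280 m is 8 m upgradient of the peak.
√(4πDt) = 30.58 m, giving peak height M/(n_e·A·√(4πDt)) = 0.64/(0.45 × 59 × 30.58) = 0.0007883 kg/m³.
(x−vt)²/(4Dt) = (-8)²/(4 × 0.31 × 240) = 0.2151; exp(−0.2151) = 0.8065.
C = 0.0007883 × 0.8065 = 0.000636 kg/m³.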